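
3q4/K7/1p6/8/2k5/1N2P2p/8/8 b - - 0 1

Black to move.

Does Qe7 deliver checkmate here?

no

After Qe7: white king on a7; in check: yes, from the black queen on e7.
White has 4 legal replies: Kb8, Ka8, Kxb6, Ka6.
In check but a legal move exists → not checkmate.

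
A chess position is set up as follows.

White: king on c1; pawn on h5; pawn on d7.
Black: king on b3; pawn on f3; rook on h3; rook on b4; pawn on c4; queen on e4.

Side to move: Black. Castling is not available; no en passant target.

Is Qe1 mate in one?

yes

After Qe1: white king on c1; in check: yes, from the black queen on e1.
King squares — b1: attacked by Qe1; d1: attacked by Qe1; b2: attacked by Kb3; c2: attacked by Kb3; d2: attacked by Qe1.
White has no legal moves → checkmate.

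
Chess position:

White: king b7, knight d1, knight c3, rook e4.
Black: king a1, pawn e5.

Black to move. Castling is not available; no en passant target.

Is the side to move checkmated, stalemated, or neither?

Black to move; black king on a1.
In check: no.
King squares — b1: attacked by Nc3; a2: attacked by Nc3; b2: attacked by Nd1.
Legal moves for Black: none.
Not in check and no legal moves → stalemate.

stalemate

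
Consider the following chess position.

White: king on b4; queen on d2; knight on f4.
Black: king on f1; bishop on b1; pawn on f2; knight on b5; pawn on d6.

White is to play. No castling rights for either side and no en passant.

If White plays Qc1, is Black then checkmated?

After Qc1: black king on f1; in check: yes, from the white queen on c1.
King squares — e1: attacked by Qc1; g1: attacked by Qc1; e2: attacked by Nf4; f2: own pawn; g2: attacked by Nf4.
Black has no legal moves → checkmate.

yes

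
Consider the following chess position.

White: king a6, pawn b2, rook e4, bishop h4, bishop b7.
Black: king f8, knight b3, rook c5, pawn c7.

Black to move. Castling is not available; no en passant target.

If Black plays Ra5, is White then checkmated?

After Ra5: white king on a6; in check: yes, from the black rook on a5.
King squares — a5: attacked by Nb3; b5: attacked by Ra5; b6: attacked by Pc7; a7: attacked by Ra5; b7: own bishop.
White has no legal moves → checkmate.

yes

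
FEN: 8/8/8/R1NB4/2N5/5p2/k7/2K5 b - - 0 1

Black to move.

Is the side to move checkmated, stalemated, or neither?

checkmate

Black to move; black king on a2.
In check: yes, from the white rook on a5.
King squares — a1: attacked by Ra5; b1: attacked by Kc1; b2: attacked by Kc1; a3: attacked by Nc4; b3: attacked by Nc5.
Legal moves for Black: none.
In check with no legal moves → checkmate.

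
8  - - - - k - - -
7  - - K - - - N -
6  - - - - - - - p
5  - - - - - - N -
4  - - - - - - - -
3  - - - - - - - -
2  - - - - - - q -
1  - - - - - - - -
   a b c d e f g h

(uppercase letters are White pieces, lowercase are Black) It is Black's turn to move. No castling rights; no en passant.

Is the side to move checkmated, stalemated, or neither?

Black to move; black king on e8.
In check: yes, from the white knight on g7.
Legal moves for Black: Kf8, Ke7.
Black is in check but has 2 legal moves → neither.

neither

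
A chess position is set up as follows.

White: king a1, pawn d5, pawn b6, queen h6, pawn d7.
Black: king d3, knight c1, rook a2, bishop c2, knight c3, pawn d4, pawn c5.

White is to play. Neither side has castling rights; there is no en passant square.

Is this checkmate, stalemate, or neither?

checkmate

White to move; white king on a1.
In check: yes, from the black rook on a2.
King squares — b1: attacked by Bc2; a2: attacked by Nc1; b2: attacked by Ra2.
Legal moves for White: none.
In check with no legal moves → checkmate.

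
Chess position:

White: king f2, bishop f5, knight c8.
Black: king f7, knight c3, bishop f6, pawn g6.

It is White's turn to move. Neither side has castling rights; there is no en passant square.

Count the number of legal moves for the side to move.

White to move; king on f2.
In check: no.
Legal moves: Ne7, Na7, Nd6+, Nb6, Bd7, Bxg6+, Be6+, Bg4, Be4, Bh3, Bd3, Bc2, Bb1, Kg3, Kf3, Ke3, Kg2, Kg1, Kf1, Ke1.
Count: 20.

20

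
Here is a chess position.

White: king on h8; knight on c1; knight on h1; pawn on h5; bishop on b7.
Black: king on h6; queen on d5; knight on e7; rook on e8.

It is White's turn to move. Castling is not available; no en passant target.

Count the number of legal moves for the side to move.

White to move; king on h8.
In check: yes, from the black rook on e8.
Legal moves: none.
Count: 0.

0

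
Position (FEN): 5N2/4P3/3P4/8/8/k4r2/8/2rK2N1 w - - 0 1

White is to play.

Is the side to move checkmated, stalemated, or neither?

White to move; white king on d1.
In check: yes, from the black rook on c1.
Legal moves for White: Ke2, Kd2, Kxc1.
White is in check but has 3 legal moves → neither.

neither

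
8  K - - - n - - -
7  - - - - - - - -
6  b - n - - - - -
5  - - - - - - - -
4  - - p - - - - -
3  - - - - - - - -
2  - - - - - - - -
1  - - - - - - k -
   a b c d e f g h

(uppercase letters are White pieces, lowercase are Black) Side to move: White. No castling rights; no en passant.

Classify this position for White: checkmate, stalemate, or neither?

stalemate

White to move; white king on a8.
In check: no.
King squares — a7: attacked by Nc6; b7: attacked by Ba6; b8: attacked by Nc6.
Legal moves for White: none.
Not in check and no legal moves → stalemate.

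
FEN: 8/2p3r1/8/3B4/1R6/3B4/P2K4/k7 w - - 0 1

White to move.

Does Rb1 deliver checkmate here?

After Rb1: black king on a1; in check: yes, from the white rook on b1.
King squares — b1: attacked by Bd3; a2: attacked by Bd5; b2: attacked by Rb1.
Black has no legal moves → checkmate.

yes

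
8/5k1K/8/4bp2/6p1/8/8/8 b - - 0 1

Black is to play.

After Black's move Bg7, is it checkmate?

After Bg7: white king on h7; in check: no.
White is not in check, so this cannot be checkmate.

no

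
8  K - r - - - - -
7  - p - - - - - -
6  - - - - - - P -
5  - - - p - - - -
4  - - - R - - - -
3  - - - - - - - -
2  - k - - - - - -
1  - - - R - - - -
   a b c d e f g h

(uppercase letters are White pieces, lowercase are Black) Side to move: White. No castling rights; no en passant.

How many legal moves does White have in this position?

White to move; king on a8.
In check: yes, from the black rook on c8.
Legal moves: Kxb7, Ka7.
Count: 2.

2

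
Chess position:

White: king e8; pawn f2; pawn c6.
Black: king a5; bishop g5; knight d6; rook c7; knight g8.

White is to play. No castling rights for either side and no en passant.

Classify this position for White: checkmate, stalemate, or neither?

White to move; white king on e8.
In check: yes, from the black knight on d6.
Legal moves for White: Kf8.
White is in check but has 1 legal move → neither.

neither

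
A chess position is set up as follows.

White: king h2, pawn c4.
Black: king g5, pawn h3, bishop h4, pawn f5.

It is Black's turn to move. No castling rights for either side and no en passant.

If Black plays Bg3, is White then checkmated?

After Bg3: white king on h2; in check: yes, from the black bishop on g3.
White has 4 legal replies: Kxh3, Kxg3, Kh1, Kg1.
In check but a legal move exists → not checkmate.

no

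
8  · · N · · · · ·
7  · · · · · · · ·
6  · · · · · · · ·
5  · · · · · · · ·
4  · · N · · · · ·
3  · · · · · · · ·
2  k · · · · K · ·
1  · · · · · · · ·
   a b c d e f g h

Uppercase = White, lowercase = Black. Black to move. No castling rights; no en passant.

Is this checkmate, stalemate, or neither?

neither

Black to move; black king on a2.
In check: no.
Legal moves for Black: Kb3, Kb1, Ka1.
Black has 3 legal moves and is not in check → neither.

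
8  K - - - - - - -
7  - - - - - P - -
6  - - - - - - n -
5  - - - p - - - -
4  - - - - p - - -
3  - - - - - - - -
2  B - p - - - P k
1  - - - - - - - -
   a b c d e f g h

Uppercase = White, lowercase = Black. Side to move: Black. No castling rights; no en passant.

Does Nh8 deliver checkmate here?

After Nh8: white king on a8; in check: no.
White is not in check, so this cannot be checkmate.

no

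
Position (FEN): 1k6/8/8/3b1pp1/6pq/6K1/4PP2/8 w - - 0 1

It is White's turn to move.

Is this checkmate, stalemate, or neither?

White to move; white king on g3.
In check: yes, from the black queen on h4.
King squares — f2: own pawn; g2: attacked by Bd5; h2: attacked by Qh4; f3: attacked by Pg4; h3: attacked by Pg4; f4: attacked by Pg5; g4: attacked by Qh4; h4: attacked by Pg5.
Legal moves for White: none.
In check with no legal moves → checkmate.

checkmate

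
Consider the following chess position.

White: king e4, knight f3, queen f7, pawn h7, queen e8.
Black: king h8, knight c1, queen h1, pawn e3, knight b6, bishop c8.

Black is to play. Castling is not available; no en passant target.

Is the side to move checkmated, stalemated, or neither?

Black to move; black king on h8.
In check: yes, from the white queen on e8.
King squares — g7: attacked by Qf7; h7: attacked by Qf7; g8: attacked by Qf7.
Legal moves for Black: none.
In check with no legal moves → checkmate.

checkmate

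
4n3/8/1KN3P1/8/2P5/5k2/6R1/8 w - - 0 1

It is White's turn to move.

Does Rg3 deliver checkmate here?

After Rg3: black king on f3; in check: yes, from the white rook on g3.
Black has 5 legal replies: Kf4, Ke4, Kxg3, Kf2, Ke2.
In check but a legal move exists → not checkmate.

no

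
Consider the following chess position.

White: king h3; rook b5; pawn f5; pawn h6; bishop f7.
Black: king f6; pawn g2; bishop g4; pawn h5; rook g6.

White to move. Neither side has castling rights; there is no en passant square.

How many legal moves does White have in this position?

4

White to move; king on h3.
In check: yes, from the black bishop on g4.
Legal moves: Kh4, Kg3, Kh2, Kxg2.
Count: 4.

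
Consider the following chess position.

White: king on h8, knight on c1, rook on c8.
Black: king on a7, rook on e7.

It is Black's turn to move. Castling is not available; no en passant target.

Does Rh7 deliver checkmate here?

After Rh7: white king on h8; in check: yes, from the black rook on h7.
White has 2 legal replies: Kg8, Kxh7.
In check but a legal move exists → not checkmate.

no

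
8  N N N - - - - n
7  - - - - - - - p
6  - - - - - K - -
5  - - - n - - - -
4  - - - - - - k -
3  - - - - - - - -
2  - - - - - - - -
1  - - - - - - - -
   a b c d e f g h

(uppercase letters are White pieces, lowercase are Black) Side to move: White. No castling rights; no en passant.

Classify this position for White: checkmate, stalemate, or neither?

neither

White to move; white king on f6.
In check: yes, from the black knight on d5.
King squares — e5: available; f5: attacked by Kg4; g5: attacked by Kg4; e6: available; g6: attacked by Ph7; e7: attacked by Nd5; f7: attacked by Nh8; g7: available.
Legal moves for White: Kg7, Ke6, Ke5.
White is in check but has 3 legal moves → neither.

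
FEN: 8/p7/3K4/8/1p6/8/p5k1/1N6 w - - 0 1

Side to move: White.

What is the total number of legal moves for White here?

11

White to move; king on d6.
In check: no.
Legal moves: Ke7, Kd7, Kc7, Ke6, Kc6, Ke5, Kd5, Kc5, Nc3, Na3, Nd2.
Count: 11.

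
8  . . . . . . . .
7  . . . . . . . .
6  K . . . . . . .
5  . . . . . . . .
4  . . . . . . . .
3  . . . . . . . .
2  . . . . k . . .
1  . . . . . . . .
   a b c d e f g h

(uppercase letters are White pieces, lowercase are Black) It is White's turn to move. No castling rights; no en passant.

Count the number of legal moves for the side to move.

White to move; king on a6.
In check: no.
Legal moves: Kb7, Ka7, Kb6, Kb5, Ka5.
Count: 5.

5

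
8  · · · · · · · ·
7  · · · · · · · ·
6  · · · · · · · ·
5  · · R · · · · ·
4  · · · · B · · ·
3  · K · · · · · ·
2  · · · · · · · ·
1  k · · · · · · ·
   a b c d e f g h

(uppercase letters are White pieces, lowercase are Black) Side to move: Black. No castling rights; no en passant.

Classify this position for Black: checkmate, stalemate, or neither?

Black to move; black king on a1.
In check: no.
King squares — b1: attacked by Be4; a2: attacked by Kb3; b2: attacked by Kb3.
Legal moves for Black: none.
Not in check and no legal moves → stalemate.

stalemate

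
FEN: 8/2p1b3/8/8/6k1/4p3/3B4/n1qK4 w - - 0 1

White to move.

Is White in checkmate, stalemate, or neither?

White to move; white king on d1.
In check: yes, from the black queen on c1.
Legal moves for White: Ke2, Kxc1, Bxc1.
White is in check but has 3 legal moves → neither.

neither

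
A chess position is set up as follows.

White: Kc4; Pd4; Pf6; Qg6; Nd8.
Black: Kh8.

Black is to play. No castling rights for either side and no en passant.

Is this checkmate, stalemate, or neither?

Black to move; black king on h8.
In check: no.
King squares — g7: attacked by Pf6; h7: attacked by Qg6; g8: attacked by Qg6.
Legal moves for Black: none.
Not in check and no legal moves → stalemate.

stalemate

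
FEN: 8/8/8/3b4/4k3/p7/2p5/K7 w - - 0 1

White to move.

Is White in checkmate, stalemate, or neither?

White to move; white king on a1.
In check: no.
King squares — b1: attacked by Pc2; a2: attacked by Bd5; b2: attacked by Pa3.
Legal moves for White: none.
Not in check and no legal moves → stalemate.

stalemate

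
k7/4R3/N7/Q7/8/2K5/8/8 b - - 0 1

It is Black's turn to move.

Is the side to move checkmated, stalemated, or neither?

Black to move; black king on a8.
In check: no.
King squares — a7: attacked by Re7; b7: attacked by Re7; b8: attacked by Na6.
Legal moves for Black: none.
Not in check and no legal moves → stalemate.

stalemate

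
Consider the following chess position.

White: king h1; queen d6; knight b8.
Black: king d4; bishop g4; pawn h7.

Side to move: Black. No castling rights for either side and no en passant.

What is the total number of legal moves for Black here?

4

Black to move; king on d4.
In check: yes, from the white queen on d6.
Legal moves: Ke4, Kc4, Ke3, Kc3.
Count: 4.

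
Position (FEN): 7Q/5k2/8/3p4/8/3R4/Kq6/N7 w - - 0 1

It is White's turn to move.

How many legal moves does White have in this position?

2

White to move; king on a2.
In check: yes, from the black queen on b2.
Legal moves: Kxb2, Qxb2.
Count: 2.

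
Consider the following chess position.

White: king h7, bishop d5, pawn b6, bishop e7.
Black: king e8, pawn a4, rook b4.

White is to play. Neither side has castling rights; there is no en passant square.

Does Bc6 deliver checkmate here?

no

After Bc6: black king on e8; in check: yes, from the white bishop on c6.
Black has 2 legal replies: Kf7, Kxe7.
In check but a legal move exists → not checkmate.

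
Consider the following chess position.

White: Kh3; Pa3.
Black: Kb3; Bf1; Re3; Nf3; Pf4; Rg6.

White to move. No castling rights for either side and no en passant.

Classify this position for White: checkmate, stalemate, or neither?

White to move; white king on h3.
In check: yes, from the black bishop on f1.
King squares — g2: attacked by Bf1; h2: attacked by Nf3; g3: attacked by Pf4; g4: attacked by Rg6; h4: attacked by Nf3.
Legal moves for White: none.
In check with no legal moves → checkmate.

checkmate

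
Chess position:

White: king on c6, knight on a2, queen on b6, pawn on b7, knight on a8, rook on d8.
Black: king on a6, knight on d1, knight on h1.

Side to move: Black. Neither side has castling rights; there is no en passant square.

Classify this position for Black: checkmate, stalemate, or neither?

Black to move; black king on a6.
In check: yes, from the white queen on b6.
King squares — a5: attacked by Qb6; b5: attacked by Qb6; b6: attacked by Kc6; a7: attacked by Qb6; b7: attacked by Qb6.
Legal moves for Black: none.
In check with no legal moves → checkmate.

checkmate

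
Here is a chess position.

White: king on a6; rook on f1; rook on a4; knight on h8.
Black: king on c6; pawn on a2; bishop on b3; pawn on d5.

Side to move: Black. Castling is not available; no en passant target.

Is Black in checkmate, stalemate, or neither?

neither

Black to move; black king on c6.
In check: no.
Legal moves for Black: Kd7, Kc7, Kd6, Kc5, Bc4+, Bxa4, Bc2, Bd1, d4, a1=Q, a1=R, a1=B, a1=N.
Black has 13 legal moves and is not in check → neither.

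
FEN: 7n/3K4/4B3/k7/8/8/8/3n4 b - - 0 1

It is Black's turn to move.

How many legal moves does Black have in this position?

11

Black to move; king on a5.
In check: no.
Legal moves: Nf7, Ng6, Kb6, Ka6, Kb5, Kb4, Ka4, Ne3, Nc3, Nf2, Nb2.
Count: 11.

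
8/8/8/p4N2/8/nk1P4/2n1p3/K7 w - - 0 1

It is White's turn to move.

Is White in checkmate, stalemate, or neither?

checkmate

White to move; white king on a1.
In check: yes, from the black knight on c2.
King squares — b1: attacked by Na3; a2: attacked by Kb3; b2: attacked by Kb3.
Legal moves for White: none.
In check with no legal moves → checkmate.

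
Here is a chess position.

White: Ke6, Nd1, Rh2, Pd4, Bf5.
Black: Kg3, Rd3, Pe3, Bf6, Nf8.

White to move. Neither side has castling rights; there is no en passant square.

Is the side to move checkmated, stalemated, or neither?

White to move; white king on e6.
In check: yes, from the black knight on f8.
King squares — d5: available; e5: attacked by Bf6; f5: own bishop; d6: available; f6: available; d7: attacked by Nf8; e7: attacked by Bf6; f7: available.
Legal moves for White: Kf7, Kxf6, Kd6, Kd5.
White is in check but has 4 legal moves → neither.

neither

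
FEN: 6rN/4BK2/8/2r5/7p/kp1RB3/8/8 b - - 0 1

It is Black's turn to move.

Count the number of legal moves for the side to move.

Black to move; king on a3.
In check: no.
Legal moves: Rxh8, Rf8+, Re8, Rd8, Rc8, Rb8, Ra8, Rg7+, Rg6, Rg5, Rg4, Rg3, Rg2, Rg1, Kb4, Ka4, Kb2, Ka2, h3.
Count: 19.

19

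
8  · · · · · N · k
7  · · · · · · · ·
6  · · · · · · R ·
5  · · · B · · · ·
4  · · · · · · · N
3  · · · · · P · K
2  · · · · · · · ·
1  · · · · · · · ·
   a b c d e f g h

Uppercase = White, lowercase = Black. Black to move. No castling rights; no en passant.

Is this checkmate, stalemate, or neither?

stalemate

Black to move; black king on h8.
In check: no.
King squares — g7: attacked by Rg6; h7: attacked by Nf8; g8: attacked by Bd5.
Legal moves for Black: none.
Not in check and no legal moves → stalemate.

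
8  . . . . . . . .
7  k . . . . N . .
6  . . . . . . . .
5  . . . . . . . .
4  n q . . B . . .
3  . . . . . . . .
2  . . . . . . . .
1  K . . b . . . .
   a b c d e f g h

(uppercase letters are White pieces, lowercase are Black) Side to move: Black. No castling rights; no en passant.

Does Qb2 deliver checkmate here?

After Qb2: white king on a1; in check: yes, from the black queen on b2.
King squares — b1: attacked by Qb2; a2: attacked by Qb2; b2: attacked by Na4.
White has no legal moves → checkmate.

yes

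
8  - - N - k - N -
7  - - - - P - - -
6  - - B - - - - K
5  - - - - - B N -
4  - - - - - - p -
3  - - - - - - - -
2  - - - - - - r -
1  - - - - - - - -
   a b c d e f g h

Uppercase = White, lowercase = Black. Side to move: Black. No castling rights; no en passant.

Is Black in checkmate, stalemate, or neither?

Black to move; black king on e8.
In check: yes, from the white bishop on c6.
King squares — d7: attacked by Bf5; e7: attacked by Nc8; f7: attacked by Ng5; d8: attacked by Pe7; f8: attacked by Pe7.
Legal moves for Black: none.
In check with no legal moves → checkmate.

checkmate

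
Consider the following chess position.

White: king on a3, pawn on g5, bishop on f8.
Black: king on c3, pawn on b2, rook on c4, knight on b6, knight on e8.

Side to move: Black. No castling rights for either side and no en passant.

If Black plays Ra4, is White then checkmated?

After Ra4: white king on a3; in check: yes, from the black rook on a4.
King squares — a2: attacked by Ra4; b2: attacked by Kc3; b3: attacked by Kc3; a4: attacked by Nb6; b4: attacked by Kc3.
White has no legal moves → checkmate.

yes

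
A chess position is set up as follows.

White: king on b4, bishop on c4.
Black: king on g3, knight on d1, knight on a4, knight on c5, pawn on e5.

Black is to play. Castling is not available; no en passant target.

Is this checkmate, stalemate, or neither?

Black to move; black king on g3.
In check: no.
Legal moves for Black include: Nd7, Nb7, Ne6, Na6+, Ne4, Nd3+, Nb3, Nb6, Nac3, Nab2, Kh4, Kg4, Kf4, Kh3, Kf3, Kh2, Kg2, Kf2, ... (list truncated; more exist).
Black has legal moves and is not in check → neither.

neither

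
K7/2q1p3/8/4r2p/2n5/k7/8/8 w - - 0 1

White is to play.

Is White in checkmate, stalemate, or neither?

White to move; white king on a8.
In check: no.
King squares — a7: attacked by Qc7; b7: attacked by Qc7; b8: attacked by Qc7.
Legal moves for White: none.
Not in check and no legal moves → stalemate.

stalemate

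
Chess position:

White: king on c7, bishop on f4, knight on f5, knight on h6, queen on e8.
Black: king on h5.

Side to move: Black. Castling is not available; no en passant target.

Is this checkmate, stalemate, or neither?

checkmate

Black to move; black king on h5.
In check: yes, from the white queen on e8.
King squares — g4: attacked by Nh6; h4: attacked by Nf5; g5: attacked by Bf4; g6: attacked by Qe8; h6: attacked by Bf4.
Legal moves for Black: none.
In check with no legal moves → checkmate.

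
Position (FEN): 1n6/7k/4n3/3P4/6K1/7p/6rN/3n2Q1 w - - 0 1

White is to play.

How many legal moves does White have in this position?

6

White to move; king on g4.
In check: yes, from the black rook on g2.
Legal moves: Kh5, Kf5, Kh4, Kxh3, Kf3, Qxg2.
Count: 6.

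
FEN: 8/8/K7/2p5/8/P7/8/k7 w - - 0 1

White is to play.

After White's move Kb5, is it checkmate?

no

After Kb5: black king on a1; in check: no.
Black is not in check, so this cannot be checkmate.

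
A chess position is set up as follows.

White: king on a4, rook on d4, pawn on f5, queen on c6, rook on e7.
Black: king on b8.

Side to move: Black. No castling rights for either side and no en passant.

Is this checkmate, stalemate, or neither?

stalemate

Black to move; black king on b8.
In check: no.
King squares — a7: attacked by Re7; b7: attacked by Qc6; c7: attacked by Qc6; a8: attacked by Qc6; c8: attacked by Qc6.
Legal moves for Black: none.
Not in check and no legal moves → stalemate.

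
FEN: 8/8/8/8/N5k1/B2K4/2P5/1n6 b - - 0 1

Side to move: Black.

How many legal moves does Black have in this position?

11

Black to move; king on g4.
In check: no.
Legal moves: Kh5, Kg5, Kf5, Kh4, Kf4, Kh3, Kg3, Kf3, Nc3, Nxa3, Nd2.
Count: 11.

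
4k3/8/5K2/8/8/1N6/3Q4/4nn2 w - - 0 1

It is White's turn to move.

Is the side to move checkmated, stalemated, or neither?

neither

White to move; white king on f6.
In check: no.
Legal moves for White include: Kg7, Kg6, Ke6, Kg5, Kf5, Ke5, Nc5, Na5, Nd4, Nc1, Na1, Qd8+, Qd7+, Qh6, Qd6, Qg5, Qd5, Qa5, ... (list truncated; more exist).
White has legal moves and is not in check → neither.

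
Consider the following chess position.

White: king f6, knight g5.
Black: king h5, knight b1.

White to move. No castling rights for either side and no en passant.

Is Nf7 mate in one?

After Nf7: black king on h5; in check: no.
Black is not in check, so this cannot be checkmate.

no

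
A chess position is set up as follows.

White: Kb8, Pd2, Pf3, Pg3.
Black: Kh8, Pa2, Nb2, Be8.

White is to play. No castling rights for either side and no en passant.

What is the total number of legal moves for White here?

9

White to move; king on b8.
In check: no.
Legal moves: Kc8, Ka8, Kc7, Kb7, Ka7, g4, f4, d3, d4.
Count: 9.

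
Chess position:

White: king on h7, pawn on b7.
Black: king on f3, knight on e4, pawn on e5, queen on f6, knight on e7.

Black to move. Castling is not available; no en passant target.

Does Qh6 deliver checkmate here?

After Qh6: white king on h7; in check: yes, from the black queen on h6.
White has 1 legal reply: Kxh6.
In check but a legal move exists → not checkmate.

no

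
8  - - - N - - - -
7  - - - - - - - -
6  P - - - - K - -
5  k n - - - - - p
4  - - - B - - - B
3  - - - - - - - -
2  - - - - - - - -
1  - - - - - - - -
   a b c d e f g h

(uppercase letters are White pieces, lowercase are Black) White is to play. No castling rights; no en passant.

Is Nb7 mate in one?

After Nb7: black king on a5; in check: yes, from the white knight on b7.
Black has 3 legal replies: Kxa6, Kb4, Ka4.
In check but a legal move exists → not checkmate.

no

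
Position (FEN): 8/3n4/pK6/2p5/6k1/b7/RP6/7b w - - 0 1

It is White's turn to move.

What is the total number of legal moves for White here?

4

White to move; king on b6.
In check: yes, from the black knight on d7.
Legal moves: Kc7, Ka7, Kxa6, Ka5.
Count: 4.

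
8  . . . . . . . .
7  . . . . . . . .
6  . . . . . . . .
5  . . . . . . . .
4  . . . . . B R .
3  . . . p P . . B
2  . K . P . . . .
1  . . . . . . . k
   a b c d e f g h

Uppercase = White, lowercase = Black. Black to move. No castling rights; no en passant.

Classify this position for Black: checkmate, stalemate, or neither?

stalemate

Black to move; black king on h1.
In check: no.
King squares — g1: attacked by Rg4; g2: attacked by Bh3; h2: attacked by Bf4.
Legal moves for Black: none.
Not in check and no legal moves → stalemate.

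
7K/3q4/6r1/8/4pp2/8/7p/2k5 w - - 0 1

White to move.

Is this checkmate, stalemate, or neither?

stalemate

White to move; white king on h8.
In check: no.
King squares — g7: attacked by Rg6; h7: attacked by Qd7; g8: attacked by Rg6.
Legal moves for White: none.
Not in check and no legal moves → stalemate.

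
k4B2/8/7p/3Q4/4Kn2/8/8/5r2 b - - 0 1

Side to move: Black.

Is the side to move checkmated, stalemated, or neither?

neither

Black to move; black king on a8.
In check: yes, from the white queen on d5.
King squares — a7: available; b7: attacked by Qd5; b8: available.
Legal moves for Black: Kb8, Ka7, Nxd5.
Black is in check but has 3 legal moves → neither.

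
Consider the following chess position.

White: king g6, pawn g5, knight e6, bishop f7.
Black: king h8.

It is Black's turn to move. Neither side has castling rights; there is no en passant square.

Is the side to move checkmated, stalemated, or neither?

Black to move; black king on h8.
In check: no.
King squares — g7: attacked by Ne6; h7: attacked by Kg6; g8: attacked by Bf7.
Legal moves for Black: none.
Not in check and no legal moves → stalemate.

stalemate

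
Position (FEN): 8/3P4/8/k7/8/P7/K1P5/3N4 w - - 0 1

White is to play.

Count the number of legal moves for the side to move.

15

White to move; king on a2.
In check: no.
Legal moves: Kb3, Kb2, Kb1, Ka1, Ne3, Nc3, Nf2, Nb2, d8=Q+, d8=R, d8=B+, d8=N, a4, c3, c4.
Count: 15.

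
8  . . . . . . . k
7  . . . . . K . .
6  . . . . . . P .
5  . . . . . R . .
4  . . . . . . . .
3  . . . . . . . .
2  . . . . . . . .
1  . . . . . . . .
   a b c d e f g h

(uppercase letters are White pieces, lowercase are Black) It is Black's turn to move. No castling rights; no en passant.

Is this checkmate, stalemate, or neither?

Black to move; black king on h8.
In check: no.
King squares — g7: attacked by Kf7; h7: attacked by Pg6; g8: attacked by Kf7.
Legal moves for Black: none.
Not in check and no legal moves → stalemate.

stalemate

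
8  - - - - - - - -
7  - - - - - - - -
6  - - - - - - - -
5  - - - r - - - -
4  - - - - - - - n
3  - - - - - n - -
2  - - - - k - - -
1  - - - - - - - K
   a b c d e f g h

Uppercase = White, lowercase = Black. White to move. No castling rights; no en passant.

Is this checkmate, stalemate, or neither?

stalemate

White to move; white king on h1.
In check: no.
King squares — g1: attacked by Nf3; g2: attacked by Nh4; h2: attacked by Nf3.
Legal moves for White: none.
Not in check and no legal moves → stalemate.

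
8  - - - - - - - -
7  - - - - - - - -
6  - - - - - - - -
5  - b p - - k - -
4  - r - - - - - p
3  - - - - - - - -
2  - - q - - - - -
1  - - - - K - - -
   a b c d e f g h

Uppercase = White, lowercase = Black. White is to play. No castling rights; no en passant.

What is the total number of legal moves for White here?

0

White to move; king on e1.
In check: no.
Legal moves: none.
Count: 0.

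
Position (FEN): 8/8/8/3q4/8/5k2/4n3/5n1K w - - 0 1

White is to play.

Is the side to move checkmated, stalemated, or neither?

stalemate

White to move; white king on h1.
In check: no.
King squares — g1: attacked by Ne2; g2: attacked by Kf3; h2: attacked by Nf1.
Legal moves for White: none.
Not in check and no legal moves → stalemate.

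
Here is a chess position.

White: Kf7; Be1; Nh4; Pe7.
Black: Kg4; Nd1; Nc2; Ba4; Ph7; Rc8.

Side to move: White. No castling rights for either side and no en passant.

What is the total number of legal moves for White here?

White to move; king on f7.
In check: no.
Legal moves: Kg7, Kf6, Ke6, Ng6, Nf5, Nf3, Ng2, Ba5, Bb4, Bg3, Bc3, Bf2, Bd2, e8=Q, e8=R, e8=B, e8=N.
Count: 17.

17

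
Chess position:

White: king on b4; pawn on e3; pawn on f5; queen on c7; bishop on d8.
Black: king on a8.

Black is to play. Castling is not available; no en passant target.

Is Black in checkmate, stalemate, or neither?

stalemate

Black to move; black king on a8.
In check: no.
King squares — a7: attacked by Qc7; b7: attacked by Qc7; b8: attacked by Qc7.
Legal moves for Black: none.
Not in check and no legal moves → stalemate.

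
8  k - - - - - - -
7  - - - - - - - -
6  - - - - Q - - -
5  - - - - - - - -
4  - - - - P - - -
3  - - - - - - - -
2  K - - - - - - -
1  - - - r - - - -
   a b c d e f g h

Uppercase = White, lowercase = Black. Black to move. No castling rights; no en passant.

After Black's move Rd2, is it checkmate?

no

After Rd2: white king on a2; in check: yes, from the black rook on d2.
White has 4 legal replies: Kb3, Ka3, Kb1, Ka1.
In check but a legal move exists → not checkmate.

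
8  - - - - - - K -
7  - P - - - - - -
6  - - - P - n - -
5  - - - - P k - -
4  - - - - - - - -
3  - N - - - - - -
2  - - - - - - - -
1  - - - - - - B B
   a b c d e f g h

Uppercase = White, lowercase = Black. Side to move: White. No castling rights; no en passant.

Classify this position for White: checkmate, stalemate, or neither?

neither

White to move; white king on g8.
In check: yes, from the black knight on f6.
Legal moves for White: Kh8, Kf8, Kg7, Kf7, exf6.
White is in check but has 5 legal moves → neither.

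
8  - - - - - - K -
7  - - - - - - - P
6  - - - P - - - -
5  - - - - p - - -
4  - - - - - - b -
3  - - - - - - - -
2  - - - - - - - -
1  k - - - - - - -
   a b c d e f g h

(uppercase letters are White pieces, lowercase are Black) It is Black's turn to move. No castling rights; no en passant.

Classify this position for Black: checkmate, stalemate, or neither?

Black to move; black king on a1.
In check: no.
Legal moves for Black: Bc8, Bd7, Be6+, Bh5, Bf5, Bh3, Bf3, Be2, Bd1, Kb2, Ka2, Kb1, e4.
Black has 13 legal moves and is not in check → neither.

neither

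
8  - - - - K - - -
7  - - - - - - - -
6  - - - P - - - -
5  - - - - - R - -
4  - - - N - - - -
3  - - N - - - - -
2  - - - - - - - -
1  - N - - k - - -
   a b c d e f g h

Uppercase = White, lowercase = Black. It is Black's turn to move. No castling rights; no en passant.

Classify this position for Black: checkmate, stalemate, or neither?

stalemate

Black to move; black king on e1.
In check: no.
King squares — d1: attacked by Nc3; f1: attacked by Rf5; d2: attacked by Nb1; e2: attacked by Nc3; f2: attacked by Rf5.
Legal moves for Black: none.
Not in check and no legal moves → stalemate.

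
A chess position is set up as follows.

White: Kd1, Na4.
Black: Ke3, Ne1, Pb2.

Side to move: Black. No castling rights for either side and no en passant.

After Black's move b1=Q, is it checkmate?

After b1=Q: white king on d1; in check: yes, from the black queen on b1.
King squares — c1: attacked by Qb1; e1: attacked by Qb1; c2: attacked by Qb1; d2: attacked by Ke3; e2: attacked by Ke3.
White has no legal moves → checkmate.

yes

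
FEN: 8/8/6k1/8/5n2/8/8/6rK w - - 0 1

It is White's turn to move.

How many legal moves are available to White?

White to move; king on h1.
In check: yes, from the black rook on g1.
Legal moves: Kh2, Kxg1.
Count: 2.

2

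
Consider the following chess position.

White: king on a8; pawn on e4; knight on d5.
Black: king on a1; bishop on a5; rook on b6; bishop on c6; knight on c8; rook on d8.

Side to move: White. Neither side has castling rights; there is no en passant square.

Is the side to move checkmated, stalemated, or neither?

White to move; white king on a8.
In check: yes, from the black bishop on c6.
King squares — a7: attacked by Nc8; b7: attacked by Rb6; b8: attacked by Rb6.
Legal moves for White: none.
In check with no legal moves → checkmate.

checkmate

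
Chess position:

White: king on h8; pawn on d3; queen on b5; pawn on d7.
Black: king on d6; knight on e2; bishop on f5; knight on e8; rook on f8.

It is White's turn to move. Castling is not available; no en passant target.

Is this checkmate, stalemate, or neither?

checkmate

White to move; white king on h8.
In check: yes, from the black rook on f8.
King squares — g7: attacked by Ne8; h7: attacked by Bf5; g8: attacked by Rf8.
Legal moves for White: none.
In check with no legal moves → checkmate.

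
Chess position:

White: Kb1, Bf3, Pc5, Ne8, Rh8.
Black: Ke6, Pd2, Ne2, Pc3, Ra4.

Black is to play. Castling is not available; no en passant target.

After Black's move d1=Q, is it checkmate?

yes

After d1=Q: white king on b1; in check: yes, from the black queen on d1.
King squares — a1: attacked by Qd1; c1: attacked by Qd1; a2: attacked by Ra4; b2: attacked by Pc3; c2: attacked by Qd1.
White has no legal moves → checkmate.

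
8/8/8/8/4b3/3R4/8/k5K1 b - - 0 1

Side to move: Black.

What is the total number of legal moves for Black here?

14

Black to move; king on a1.
In check: no.
Legal moves: Ba8, Bh7, Bb7, Bg6, Bc6, Bf5, Bd5, Bf3, Bxd3, Bg2, Bh1, Kb2, Ka2, Kb1.
Count: 14.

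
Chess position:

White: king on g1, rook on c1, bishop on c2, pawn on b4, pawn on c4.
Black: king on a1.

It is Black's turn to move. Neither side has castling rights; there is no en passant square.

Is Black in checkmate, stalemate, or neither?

neither

Black to move; black king on a1.
In check: yes, from the white rook on c1.
Legal moves for Black: Kb2, Ka2.
Black is in check but has 2 legal moves → neither.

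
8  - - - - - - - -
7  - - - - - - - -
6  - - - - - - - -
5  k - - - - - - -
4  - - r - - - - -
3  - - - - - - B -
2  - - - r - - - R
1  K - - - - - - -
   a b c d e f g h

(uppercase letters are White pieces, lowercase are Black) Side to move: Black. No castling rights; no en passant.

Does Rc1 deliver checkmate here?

yes

After Rc1: white king on a1; in check: yes, from the black rook on c1.
King squares — b1: attacked by Rc1; a2: attacked by Rd2; b2: attacked by Rd2.
White has no legal moves → checkmate.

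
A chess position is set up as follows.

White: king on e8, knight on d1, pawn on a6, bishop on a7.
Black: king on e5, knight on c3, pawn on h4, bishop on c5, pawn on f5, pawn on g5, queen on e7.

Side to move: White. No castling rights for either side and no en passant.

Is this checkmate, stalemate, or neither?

White to move; white king on e8.
In check: yes, from the black queen on e7.
King squares — d7: attacked by Qe7; e7: attacked by Bc5; f7: attacked by Qe7; d8: attacked by Qe7; f8: attacked by Qe7.
Legal moves for White: none.
In check with no legal moves → checkmate.

checkmate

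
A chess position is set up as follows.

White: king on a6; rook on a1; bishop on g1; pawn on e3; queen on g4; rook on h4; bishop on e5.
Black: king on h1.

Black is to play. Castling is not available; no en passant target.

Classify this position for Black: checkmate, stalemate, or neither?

checkmate

Black to move; black king on h1.
In check: yes, from the white rook on h4.
King squares — g1: attacked by Ra1; g2: attacked by Qg4; h2: attacked by Bg1.
Legal moves for Black: none.
In check with no legal moves → checkmate.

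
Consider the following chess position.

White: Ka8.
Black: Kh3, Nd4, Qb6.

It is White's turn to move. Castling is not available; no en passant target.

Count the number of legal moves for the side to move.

0

White to move; king on a8.
In check: no.
Legal moves: none.
Count: 0.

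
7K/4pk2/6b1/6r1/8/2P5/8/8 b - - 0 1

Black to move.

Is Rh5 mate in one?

yes

After Rh5: white king on h8; in check: yes, from the black rook on h5.
King squares — g7: attacked by Kf7; h7: attacked by Rh5; g8: attacked by Kf7.
White has no legal moves → checkmate.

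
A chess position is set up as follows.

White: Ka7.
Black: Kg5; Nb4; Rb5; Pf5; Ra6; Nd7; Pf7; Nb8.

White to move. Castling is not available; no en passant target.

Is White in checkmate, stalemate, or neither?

White to move; white king on a7.
In check: yes, from the black rook on a6.
King squares — a6: attacked by Nb4; b6: attacked by Rb5; b7: attacked by Rb5; a8: attacked by Ra6; b8: attacked by Rb5.
Legal moves for White: none.
In check with no legal moves → checkmate.

checkmate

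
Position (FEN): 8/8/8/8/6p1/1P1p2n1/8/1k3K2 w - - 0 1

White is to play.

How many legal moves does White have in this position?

4

White to move; king on f1.
In check: yes, from the black knight on g3.
Legal moves: Kg2, Kf2, Kg1, Ke1.
Count: 4.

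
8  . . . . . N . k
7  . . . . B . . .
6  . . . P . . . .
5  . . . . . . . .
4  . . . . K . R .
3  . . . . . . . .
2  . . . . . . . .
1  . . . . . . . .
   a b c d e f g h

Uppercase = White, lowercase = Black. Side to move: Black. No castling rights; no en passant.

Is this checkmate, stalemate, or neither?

Black to move; black king on h8.
In check: no.
King squares — g7: attacked by Rg4; h7: attacked by Nf8; g8: attacked by Rg4.
Legal moves for Black: none.
Not in check and no legal moves → stalemate.

stalemate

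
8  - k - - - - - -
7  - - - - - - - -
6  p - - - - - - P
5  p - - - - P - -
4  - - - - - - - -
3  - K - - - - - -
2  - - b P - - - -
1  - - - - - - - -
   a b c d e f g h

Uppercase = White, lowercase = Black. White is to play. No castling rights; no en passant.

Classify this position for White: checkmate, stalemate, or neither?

neither

White to move; white king on b3.
In check: yes, from the black bishop on c2.
Legal moves for White: Kc4, Kc3, Ka3, Kxc2, Kb2, Ka2.
White is in check but has 6 legal moves → neither.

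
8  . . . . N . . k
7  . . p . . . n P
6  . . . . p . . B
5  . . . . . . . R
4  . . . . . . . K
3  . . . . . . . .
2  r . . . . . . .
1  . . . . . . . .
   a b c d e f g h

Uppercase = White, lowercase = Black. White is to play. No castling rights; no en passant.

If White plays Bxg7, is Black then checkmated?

After Bxg7: black king on h8; in check: yes, from the white bishop on g7.
King squares — g7: attacked by Ne8; h7: attacked by Rh5; g8: attacked by Ph7.
Black has no legal moves → checkmate.

yes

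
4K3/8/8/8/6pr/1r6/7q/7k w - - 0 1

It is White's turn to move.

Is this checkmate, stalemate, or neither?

neither

White to move; white king on e8.
In check: no.
Legal moves for White: Kf8, Kd8, Kf7, Ke7, Kd7.
White has 5 legal moves and is not in check → neither.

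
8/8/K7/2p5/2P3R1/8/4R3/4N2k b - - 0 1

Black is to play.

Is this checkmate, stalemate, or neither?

stalemate

Black to move; black king on h1.
In check: no.
King squares — g1: attacked by Rg4; g2: attacked by Ne1; h2: attacked by Re2.
Legal moves for Black: none.
Not in check and no legal moves → stalemate.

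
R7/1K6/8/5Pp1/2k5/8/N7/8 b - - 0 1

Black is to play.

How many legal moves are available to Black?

Black to move; king on c4.
In check: no.
Legal moves: Kd5, Kc5, Kb5, Kd4, Kd3, Kb3, g4.
Count: 7.

7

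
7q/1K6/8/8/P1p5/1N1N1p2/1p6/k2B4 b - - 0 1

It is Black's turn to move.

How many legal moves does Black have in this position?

Black to move; king on a1.
In check: yes, from the white knight on b3.
Legal moves: Ka2, Kb1, cxb3.
Count: 3.

3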